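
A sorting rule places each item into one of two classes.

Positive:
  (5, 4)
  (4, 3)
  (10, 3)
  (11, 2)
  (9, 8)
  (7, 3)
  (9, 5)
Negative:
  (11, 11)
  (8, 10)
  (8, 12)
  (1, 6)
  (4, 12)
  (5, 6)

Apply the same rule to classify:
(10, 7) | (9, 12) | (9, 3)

Comparing the two groups points to one rule — first > second.
(10, 7) — 10 > 7, hence Positive. (9, 12) — 9 < 12, hence Negative. (9, 3) — 9 > 3, hence Positive.

Positive, Negative, Positive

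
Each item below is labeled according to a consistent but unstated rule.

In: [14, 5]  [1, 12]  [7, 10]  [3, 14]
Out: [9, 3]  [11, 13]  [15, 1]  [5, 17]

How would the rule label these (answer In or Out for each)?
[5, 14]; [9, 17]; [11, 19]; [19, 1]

Rule: sum is odd. This holds for each 'In' example and fails for each 'Out' one.

In, Out, Out, Out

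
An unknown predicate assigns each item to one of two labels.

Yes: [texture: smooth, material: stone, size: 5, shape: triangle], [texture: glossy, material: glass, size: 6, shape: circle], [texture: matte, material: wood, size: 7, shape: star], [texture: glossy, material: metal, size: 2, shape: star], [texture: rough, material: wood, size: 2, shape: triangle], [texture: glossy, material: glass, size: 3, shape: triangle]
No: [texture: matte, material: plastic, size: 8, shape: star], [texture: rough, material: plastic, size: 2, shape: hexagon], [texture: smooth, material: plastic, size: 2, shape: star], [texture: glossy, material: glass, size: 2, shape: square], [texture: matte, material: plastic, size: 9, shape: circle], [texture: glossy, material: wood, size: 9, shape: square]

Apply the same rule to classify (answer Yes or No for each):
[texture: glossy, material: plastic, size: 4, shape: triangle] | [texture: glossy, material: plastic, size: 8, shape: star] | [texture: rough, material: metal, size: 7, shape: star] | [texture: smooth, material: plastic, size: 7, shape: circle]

No, No, Yes, No

'Yes' ⟺ material is not plastic AND shape is not square.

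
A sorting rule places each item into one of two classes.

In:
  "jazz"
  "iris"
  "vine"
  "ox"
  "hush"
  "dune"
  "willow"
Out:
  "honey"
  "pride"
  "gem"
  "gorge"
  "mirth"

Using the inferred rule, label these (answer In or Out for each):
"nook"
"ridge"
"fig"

A rule that fits every label: even length — true of each 'In' example, false of each 'Out' one.
"nook": length 4 — meets the rule, so In. "ridge": length 5 — fails this test, so Out. "fig": length 3 — fails this test, so Out.

In, Out, Out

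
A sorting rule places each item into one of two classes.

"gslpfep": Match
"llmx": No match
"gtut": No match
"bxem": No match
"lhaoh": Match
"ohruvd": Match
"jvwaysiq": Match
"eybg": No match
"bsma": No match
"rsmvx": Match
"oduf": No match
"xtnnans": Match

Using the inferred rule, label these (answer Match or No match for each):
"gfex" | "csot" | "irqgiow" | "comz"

No match, No match, Match, No match

The common property of the 'Match' items is: length ≥ 5. No 'No match' item has it.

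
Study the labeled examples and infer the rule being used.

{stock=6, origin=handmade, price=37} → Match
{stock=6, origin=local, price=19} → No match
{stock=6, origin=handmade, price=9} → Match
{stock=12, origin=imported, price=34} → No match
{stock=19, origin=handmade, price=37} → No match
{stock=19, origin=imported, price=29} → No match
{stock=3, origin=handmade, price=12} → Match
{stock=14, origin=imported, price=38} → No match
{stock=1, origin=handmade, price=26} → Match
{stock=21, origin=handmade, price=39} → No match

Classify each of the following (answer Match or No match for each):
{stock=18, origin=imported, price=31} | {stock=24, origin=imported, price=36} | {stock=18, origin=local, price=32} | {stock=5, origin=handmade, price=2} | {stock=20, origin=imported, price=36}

The common property of the 'Match' items is: origin is handmade AND stock ≤ 6. No 'No match' item has it.
{stock=18, origin=imported, price=31} — origin is imported, stock = 18, hence No match. {stock=24, origin=imported, price=36} — origin is imported, stock = 24, hence No match. {stock=18, origin=local, price=32} — origin is local, stock = 18, hence No match. {stock=5, origin=handmade, price=2} — origin is handmade, stock = 5, hence Match. {stock=20, origin=imported, price=36} — origin is imported, stock = 20, hence No match.

No match, No match, No match, Match, No match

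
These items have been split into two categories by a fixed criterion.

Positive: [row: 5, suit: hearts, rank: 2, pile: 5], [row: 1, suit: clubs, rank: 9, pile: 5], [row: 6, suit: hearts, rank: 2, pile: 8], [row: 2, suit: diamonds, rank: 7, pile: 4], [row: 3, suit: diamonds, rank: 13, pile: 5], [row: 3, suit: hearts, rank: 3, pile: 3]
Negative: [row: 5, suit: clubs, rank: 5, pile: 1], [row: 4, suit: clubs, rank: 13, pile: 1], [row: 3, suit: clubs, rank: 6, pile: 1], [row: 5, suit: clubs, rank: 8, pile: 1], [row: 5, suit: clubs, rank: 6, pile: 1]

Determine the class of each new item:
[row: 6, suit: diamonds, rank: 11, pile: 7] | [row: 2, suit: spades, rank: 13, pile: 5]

Positive, Positive

The classifier is using: pile ≥ 3.
[row: 6, suit: diamonds, rank: 11, pile: 7]: pile = 7 — meets the rule, so Positive. [row: 2, suit: spades, rank: 13, pile: 5]: pile = 5 — meets the rule, so Positive.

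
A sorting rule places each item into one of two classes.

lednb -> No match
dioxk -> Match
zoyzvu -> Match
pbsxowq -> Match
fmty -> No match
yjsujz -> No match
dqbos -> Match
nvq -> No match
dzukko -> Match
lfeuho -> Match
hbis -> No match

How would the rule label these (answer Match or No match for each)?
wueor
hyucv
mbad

The pattern is that an item is 'Match' exactly when: contains 'o'.
wueor — has 'o', hence Match. hyucv — no 'o', hence No match. mbad — no 'o', hence No match.

Match, No match, No match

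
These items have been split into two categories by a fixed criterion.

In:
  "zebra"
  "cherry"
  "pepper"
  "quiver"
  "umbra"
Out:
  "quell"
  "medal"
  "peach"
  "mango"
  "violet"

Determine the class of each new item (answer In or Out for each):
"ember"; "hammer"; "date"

In, In, Out

A rule that fits every label: contains 'r' — true of each 'In' example, false of each 'Out' one.
"ember" — has 'r', hence In. "hammer" — has 'r', hence In. "date" — no 'r', hence Out.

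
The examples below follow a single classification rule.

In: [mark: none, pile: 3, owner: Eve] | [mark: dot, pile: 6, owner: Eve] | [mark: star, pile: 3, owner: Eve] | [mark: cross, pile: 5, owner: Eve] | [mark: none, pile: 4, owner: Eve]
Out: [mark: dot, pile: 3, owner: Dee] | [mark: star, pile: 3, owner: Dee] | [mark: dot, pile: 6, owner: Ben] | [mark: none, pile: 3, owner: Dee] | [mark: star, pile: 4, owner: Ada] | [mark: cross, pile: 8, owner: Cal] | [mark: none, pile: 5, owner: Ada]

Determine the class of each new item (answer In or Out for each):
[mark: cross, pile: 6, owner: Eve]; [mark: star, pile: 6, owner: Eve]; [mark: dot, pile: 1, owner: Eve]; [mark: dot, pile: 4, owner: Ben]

In, In, In, Out

Every 'In' example satisfies: owner is Eve. None of the 'Out' examples do.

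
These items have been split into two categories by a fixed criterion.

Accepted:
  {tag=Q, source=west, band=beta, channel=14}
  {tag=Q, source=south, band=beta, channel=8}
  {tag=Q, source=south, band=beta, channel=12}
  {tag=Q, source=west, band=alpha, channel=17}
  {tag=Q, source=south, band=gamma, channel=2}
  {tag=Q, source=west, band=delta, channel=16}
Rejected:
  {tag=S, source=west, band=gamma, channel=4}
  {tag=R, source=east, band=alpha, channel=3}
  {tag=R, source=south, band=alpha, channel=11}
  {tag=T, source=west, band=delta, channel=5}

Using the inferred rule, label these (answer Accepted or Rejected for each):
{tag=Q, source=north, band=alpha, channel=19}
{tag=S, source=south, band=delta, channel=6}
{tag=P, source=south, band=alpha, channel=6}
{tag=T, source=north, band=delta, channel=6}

Comparing the two groups points to one rule — tag is Q.
{tag=Q, source=north, band=alpha, channel=19} → tag is Q → Accepted.
{tag=S, source=south, band=delta, channel=6} → tag is S → Rejected.
{tag=P, source=south, band=alpha, channel=6} → tag is P → Rejected.
{tag=T, source=north, band=delta, channel=6} → tag is T → Rejected.

Accepted, Rejected, Rejected, Rejected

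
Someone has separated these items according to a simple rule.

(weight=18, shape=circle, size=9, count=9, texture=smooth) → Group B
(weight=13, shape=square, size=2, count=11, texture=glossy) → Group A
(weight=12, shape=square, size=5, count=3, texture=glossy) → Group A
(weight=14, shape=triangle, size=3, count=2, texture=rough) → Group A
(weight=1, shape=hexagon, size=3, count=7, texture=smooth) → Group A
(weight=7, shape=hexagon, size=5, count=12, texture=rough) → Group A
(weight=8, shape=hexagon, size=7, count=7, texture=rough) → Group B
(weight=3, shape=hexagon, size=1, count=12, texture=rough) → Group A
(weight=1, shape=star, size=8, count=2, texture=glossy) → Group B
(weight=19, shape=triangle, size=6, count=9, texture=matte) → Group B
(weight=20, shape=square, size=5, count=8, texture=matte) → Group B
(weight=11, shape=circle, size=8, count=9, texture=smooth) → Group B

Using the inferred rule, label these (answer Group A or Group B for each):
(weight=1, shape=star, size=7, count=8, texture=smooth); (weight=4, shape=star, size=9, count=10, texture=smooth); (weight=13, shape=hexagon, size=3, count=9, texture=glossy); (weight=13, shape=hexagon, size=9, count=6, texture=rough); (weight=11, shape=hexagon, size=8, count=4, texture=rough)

Group B, Group B, Group A, Group B, Group B

The simplest hypothesis consistent with all the labels is: size ≤ 5 AND weight ≤ 14.
Group B: (weight=1, shape=star, size=7, count=8, texture=smooth), since size = 7, weight = 1. Group B: (weight=4, shape=star, size=9, count=10, texture=smooth), since size = 9, weight = 4. Group A: (weight=13, shape=hexagon, size=3, count=9, texture=glossy), since size = 3, weight = 13. Group B: (weight=13, shape=hexagon, size=9, count=6, texture=rough), since size = 9, weight = 13. Group B: (weight=11, shape=hexagon, size=8, count=4, texture=rough), since size = 8, weight = 11.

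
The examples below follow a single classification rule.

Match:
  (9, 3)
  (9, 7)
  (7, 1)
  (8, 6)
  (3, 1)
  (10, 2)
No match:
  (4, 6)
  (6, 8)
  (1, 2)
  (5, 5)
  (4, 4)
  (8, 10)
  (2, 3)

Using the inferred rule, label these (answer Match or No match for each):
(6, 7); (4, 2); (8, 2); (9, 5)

The simplest hypothesis consistent with all the labels is: first > second.

No match, Match, Match, Match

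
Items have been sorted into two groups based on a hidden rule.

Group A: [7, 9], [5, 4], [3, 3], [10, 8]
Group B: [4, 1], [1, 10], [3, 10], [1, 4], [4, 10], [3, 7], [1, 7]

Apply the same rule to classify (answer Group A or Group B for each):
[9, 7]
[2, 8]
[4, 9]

One predicate separates the groups cleanly: |first − second| ≤ 2.
[9, 7]: |9−7| = 2 — checks out, so Group A. [2, 8]: |2−8| = 6 — fails this test, so Group B. [4, 9]: |4−9| = 5 — fails this test, so Group B.

Group A, Group B, Group B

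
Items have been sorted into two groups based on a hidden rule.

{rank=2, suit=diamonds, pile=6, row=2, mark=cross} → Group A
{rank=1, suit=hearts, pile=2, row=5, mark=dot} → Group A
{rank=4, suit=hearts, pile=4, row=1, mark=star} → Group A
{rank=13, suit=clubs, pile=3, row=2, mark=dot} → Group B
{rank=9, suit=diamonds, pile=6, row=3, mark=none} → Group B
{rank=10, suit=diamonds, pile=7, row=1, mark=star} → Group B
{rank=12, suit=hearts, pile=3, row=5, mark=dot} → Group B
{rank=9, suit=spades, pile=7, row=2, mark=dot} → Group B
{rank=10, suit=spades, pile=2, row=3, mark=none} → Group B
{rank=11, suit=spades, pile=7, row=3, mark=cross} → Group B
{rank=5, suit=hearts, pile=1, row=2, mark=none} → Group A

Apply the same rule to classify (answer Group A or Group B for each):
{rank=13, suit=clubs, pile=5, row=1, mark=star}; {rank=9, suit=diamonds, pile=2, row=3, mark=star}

The common property of the 'Group A' items is: rank ≤ 5. No 'Group B' item has it.
Group B: {rank=13, suit=clubs, pile=5, row=1, mark=star}, since rank = 13.
Group B: {rank=9, suit=diamonds, pile=2, row=3, mark=star}, since rank = 9.

Group B, Group B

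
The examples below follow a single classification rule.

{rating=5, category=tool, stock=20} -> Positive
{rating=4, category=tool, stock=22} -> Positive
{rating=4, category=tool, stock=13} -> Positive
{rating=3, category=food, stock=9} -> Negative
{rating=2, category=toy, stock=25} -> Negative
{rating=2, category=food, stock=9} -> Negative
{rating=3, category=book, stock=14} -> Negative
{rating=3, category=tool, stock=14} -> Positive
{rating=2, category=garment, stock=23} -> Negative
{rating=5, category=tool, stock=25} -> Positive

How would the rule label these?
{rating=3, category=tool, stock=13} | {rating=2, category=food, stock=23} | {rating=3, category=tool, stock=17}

Positive, Negative, Positive

The rule appears to be: category is tool.
Positive: {rating=3, category=tool, stock=13}, since category is tool. Negative: {rating=2, category=food, stock=23}, since category is food. Positive: {rating=3, category=tool, stock=17}, since category is tool.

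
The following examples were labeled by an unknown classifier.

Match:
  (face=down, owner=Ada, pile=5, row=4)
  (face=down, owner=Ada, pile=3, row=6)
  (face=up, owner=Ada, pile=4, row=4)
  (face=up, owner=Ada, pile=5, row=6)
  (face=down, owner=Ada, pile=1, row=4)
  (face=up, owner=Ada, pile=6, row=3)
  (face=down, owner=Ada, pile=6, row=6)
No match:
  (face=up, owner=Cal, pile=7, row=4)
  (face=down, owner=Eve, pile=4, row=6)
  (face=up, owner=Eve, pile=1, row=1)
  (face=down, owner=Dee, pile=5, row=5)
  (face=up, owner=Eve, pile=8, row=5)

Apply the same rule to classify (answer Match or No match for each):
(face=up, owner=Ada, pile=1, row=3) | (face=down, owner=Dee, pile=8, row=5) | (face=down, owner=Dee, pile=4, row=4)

Match, No match, No match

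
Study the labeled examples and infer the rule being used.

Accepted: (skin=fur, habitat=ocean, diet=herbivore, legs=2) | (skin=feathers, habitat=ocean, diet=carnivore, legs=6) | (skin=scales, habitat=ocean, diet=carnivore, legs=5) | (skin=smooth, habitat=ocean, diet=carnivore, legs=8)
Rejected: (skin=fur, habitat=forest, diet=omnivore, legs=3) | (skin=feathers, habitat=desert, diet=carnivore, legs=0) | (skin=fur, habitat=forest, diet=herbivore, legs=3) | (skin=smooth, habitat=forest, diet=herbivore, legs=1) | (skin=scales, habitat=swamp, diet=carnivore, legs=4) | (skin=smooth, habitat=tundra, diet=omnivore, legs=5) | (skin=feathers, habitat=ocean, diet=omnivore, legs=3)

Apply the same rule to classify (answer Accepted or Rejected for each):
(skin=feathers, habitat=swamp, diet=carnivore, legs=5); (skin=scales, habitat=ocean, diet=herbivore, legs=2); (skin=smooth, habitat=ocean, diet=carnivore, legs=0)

The distinguishing property — habitat is ocean AND legs ≠ 3 — holds for all the 'Accepted' cases and none of the 'Rejected' cases.
(skin=feathers, habitat=swamp, diet=carnivore, legs=5): habitat is swamp, legs = 5 — does not fit, so Rejected.
(skin=scales, habitat=ocean, diet=herbivore, legs=2): habitat is ocean, legs = 2 — has this property, so Accepted.
(skin=smooth, habitat=ocean, diet=carnivore, legs=0): habitat is ocean, legs = 0 — has this property, so Accepted.

Rejected, Accepted, Accepted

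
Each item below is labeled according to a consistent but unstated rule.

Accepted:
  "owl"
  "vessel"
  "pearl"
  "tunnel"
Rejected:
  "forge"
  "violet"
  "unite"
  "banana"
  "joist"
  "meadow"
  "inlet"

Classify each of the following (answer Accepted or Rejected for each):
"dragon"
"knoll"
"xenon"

Rejected, Accepted, Rejected

One predicate separates the groups cleanly: ends with 'l'.
"dragon" → ends with 'n' → Rejected. "knoll" → ends with 'l' → Accepted. "xenon" → ends with 'n' → Rejected.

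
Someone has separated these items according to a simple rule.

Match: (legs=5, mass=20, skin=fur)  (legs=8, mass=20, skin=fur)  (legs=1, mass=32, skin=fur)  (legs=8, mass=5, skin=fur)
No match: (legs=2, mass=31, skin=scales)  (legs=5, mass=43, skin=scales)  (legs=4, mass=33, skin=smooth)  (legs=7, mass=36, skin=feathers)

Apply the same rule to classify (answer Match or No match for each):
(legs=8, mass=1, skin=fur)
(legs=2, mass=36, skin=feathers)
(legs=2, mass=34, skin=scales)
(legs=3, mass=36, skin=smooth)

Match, No match, No match, No match

Rule: skin is fur. This holds for each 'Match' example and fails for each 'No match' one.
(legs=8, mass=1, skin=fur) — skin is fur, hence Match. (legs=2, mass=36, skin=feathers) — skin is feathers, hence No match. (legs=2, mass=34, skin=scales) — skin is scales, hence No match. (legs=3, mass=36, skin=smooth) — skin is smooth, hence No match.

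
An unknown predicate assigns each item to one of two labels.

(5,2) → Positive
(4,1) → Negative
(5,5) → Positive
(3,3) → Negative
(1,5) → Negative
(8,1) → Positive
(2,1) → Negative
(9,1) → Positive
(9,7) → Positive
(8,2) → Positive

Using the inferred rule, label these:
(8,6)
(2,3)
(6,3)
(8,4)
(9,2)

The classifier is using: sum ≥ 7.
(8,6) → 8+6 = 14 → Positive. (2,3) → 2+3 = 5 → Negative. (6,3) → 6+3 = 9 → Positive. (8,4) → 8+4 = 12 → Positive. (9,2) → 9+2 = 11 → Positive.

Positive, Negative, Positive, Positive, Positive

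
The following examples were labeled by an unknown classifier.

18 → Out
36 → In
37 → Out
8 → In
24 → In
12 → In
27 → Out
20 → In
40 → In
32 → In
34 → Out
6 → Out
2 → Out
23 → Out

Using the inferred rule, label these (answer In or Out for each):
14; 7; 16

Out, Out, In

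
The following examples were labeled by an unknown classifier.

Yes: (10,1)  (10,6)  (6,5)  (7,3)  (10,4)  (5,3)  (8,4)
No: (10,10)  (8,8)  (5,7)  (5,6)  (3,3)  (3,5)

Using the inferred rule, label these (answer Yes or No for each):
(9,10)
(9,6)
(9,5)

No, Yes, Yes

The distinguishing property — first > second — holds for all the 'Yes' cases and none of the 'No' cases.
(9,10) — 9 < 10, hence No. (9,6) — 9 > 6, hence Yes. (9,5) — 9 > 5, hence Yes.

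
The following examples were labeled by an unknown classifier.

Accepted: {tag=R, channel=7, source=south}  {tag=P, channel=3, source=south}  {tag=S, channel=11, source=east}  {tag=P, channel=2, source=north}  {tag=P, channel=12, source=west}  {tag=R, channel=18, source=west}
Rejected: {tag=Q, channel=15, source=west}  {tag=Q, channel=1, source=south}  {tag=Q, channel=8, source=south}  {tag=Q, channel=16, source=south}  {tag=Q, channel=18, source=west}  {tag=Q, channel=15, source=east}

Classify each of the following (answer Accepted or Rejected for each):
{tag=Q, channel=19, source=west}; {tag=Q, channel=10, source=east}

The common property of the 'Accepted' items is: tag is not Q. No 'Rejected' item has it.
Rejected: {tag=Q, channel=19, source=west}, since tag is Q. Rejected: {tag=Q, channel=10, source=east}, since tag is Q.

Rejected, Rejected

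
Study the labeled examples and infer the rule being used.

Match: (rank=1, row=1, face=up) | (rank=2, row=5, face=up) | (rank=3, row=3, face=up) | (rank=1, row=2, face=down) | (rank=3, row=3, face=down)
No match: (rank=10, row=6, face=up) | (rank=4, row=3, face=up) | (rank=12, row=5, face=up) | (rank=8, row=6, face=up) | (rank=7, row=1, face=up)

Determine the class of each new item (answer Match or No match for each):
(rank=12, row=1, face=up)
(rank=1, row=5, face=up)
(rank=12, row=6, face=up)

No match, Match, No match

'Match' ⟺ rank ≤ 3.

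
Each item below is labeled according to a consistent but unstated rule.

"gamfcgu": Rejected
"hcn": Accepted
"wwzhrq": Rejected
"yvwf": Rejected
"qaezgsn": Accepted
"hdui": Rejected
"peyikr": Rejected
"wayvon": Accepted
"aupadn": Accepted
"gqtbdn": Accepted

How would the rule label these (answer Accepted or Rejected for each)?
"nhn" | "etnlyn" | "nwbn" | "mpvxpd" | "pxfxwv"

Accepted, Accepted, Accepted, Rejected, Rejected

Every 'Accepted' example satisfies: contains 'n'. None of the 'Rejected' examples do.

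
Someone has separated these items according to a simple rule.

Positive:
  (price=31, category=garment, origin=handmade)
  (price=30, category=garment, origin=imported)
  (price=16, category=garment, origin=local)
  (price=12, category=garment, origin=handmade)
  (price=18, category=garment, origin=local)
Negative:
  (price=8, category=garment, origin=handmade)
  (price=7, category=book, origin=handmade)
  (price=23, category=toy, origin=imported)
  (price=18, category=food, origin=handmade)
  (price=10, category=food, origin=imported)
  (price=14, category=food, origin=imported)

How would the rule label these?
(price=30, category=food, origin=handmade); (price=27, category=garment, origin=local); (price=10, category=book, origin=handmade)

One predicate separates the groups cleanly: category is garment AND price ≥ 10.
(price=30, category=food, origin=handmade): category is food, price = 30 — doesn't match, so Negative.
(price=27, category=garment, origin=local): category is garment, price = 27 — matches, so Positive.
(price=10, category=book, origin=handmade): category is book, price = 10 — doesn't match, so Negative.

Negative, Positive, Negative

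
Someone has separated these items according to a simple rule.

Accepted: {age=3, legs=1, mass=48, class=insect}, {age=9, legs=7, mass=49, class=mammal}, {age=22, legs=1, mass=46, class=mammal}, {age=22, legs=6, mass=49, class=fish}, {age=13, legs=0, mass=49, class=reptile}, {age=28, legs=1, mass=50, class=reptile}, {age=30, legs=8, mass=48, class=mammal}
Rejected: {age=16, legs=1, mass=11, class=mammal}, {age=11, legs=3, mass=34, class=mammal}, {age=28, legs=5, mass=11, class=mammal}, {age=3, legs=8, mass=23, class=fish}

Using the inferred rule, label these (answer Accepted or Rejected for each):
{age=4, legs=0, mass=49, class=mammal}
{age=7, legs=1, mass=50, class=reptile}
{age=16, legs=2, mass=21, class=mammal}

The classifier is using: mass ≥ 46.
{age=4, legs=0, mass=49, class=mammal} — mass = 49, hence Accepted.
{age=7, legs=1, mass=50, class=reptile} — mass = 50, hence Accepted.
{age=16, legs=2, mass=21, class=mammal} — mass = 21, hence Rejected.

Accepted, Accepted, Rejected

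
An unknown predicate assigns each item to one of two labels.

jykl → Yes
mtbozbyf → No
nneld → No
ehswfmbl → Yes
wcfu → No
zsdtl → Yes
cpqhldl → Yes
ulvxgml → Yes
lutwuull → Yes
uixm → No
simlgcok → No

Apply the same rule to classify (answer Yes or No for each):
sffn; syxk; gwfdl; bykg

Every 'Yes' example satisfies: ends with 'l'. None of the 'No' examples do.

No, No, Yes, No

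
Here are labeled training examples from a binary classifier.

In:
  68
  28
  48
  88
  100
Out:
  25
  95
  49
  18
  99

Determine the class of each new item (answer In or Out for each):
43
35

A rule that fits every label: multiple of 4 — true of each 'In' example, false of each 'Out' one.
43: Out (43 = 4·10 + 3). 35: Out (35 = 4·8 + 3).

Out, Out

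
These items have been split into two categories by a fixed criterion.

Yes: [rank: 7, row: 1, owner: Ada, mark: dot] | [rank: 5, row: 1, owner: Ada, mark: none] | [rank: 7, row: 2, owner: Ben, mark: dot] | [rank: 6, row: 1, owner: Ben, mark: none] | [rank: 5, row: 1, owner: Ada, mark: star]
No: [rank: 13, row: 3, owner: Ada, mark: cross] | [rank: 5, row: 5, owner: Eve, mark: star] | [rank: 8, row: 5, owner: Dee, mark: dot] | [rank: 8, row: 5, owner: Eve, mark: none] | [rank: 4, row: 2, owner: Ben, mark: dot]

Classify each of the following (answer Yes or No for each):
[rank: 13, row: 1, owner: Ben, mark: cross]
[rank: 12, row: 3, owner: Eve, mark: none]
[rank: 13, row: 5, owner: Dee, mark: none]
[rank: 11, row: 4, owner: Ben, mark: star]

Yes, No, No, No

'Yes' ⟺ rank ≥ 5 AND row ≤ 2.
Yes: [rank: 13, row: 1, owner: Ben, mark: cross], since rank = 13, row = 1.
No: [rank: 12, row: 3, owner: Eve, mark: none], since rank = 12, row = 3.
No: [rank: 13, row: 5, owner: Dee, mark: none], since rank = 13, row = 5.
No: [rank: 11, row: 4, owner: Ben, mark: star], since rank = 11, row = 4.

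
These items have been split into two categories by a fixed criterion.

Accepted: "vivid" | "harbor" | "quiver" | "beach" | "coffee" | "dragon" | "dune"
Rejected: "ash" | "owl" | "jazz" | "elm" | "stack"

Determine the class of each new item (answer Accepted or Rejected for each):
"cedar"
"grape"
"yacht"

'Accepted' ⟺ has ≥ 2 vowels.
"cedar": Accepted (2 vowels). "grape": Accepted (2 vowels). "yacht": Rejected (1 vowel).

Accepted, Accepted, Rejected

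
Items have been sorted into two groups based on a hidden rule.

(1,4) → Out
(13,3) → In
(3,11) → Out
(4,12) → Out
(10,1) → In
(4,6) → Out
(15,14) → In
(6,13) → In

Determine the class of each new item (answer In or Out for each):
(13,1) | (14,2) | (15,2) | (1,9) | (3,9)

'In' ⟺ first ≥ 6.
In: (13,1), since first 13. In: (14,2), since first 14. In: (15,2), since first 15. Out: (1,9), since first 1. Out: (3,9), since first 3.

In, In, In, Out, Out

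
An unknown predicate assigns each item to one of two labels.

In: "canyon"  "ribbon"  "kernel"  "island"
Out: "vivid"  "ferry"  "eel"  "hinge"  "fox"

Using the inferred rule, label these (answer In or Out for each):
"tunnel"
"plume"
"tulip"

In, Out, Out

Rule: even length. This holds for each 'In' example and fails for each 'Out' one.
"tunnel" → length 6 → In. "plume" → length 5 → Out. "tulip" → length 5 → Out.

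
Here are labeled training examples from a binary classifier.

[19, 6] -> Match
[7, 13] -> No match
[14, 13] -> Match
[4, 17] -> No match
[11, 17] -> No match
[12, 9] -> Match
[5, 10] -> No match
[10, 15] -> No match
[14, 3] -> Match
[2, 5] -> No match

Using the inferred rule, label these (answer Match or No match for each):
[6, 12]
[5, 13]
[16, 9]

One predicate separates the groups cleanly: first > second.
[6, 12] — 6 < 12, hence No match. [5, 13] — 5 < 13, hence No match. [16, 9] — 16 > 9, hence Match.

No match, No match, Match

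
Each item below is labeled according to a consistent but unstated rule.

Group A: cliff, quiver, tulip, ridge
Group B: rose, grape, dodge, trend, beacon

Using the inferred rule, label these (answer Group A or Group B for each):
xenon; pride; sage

Group B, Group A, Group B

Looking at the examples, the only property every 'Group A' case has and every 'Group B' case lacks is: contains 'i'.
xenon: Group B (no 'i'). pride: Group A (has 'i'). sage: Group B (no 'i').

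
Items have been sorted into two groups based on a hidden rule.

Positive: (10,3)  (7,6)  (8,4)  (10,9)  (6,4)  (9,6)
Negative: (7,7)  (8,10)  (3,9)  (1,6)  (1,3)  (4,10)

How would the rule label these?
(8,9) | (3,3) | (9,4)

Negative, Negative, Positive

Checking candidate rules against both groups, what survives is: first > second.
(8,9) → 8 < 9 → Negative. (3,3) → 3 = 3 → Negative. (9,4) → 9 > 4 → Positive.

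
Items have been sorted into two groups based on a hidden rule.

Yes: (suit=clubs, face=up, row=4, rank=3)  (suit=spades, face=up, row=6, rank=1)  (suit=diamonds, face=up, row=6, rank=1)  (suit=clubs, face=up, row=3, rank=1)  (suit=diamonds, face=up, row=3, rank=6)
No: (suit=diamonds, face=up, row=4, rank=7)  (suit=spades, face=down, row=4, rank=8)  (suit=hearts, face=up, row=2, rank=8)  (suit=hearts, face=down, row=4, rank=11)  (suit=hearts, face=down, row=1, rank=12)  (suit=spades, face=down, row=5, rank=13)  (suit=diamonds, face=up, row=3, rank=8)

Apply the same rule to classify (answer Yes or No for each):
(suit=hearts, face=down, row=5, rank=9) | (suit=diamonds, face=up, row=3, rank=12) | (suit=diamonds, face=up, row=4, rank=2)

The simplest hypothesis consistent with all the labels is: rank ≤ 6.
(suit=hearts, face=down, row=5, rank=9) — rank = 9, hence No. (suit=diamonds, face=up, row=3, rank=12) — rank = 12, hence No. (suit=diamonds, face=up, row=4, rank=2) — rank = 2, hence Yes.

No, No, Yes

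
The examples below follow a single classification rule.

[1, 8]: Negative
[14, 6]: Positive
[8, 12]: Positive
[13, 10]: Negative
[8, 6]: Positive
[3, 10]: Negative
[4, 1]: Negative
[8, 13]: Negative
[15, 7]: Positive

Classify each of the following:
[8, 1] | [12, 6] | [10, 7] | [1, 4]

Every 'Positive' example satisfies: sum is even. None of the 'Negative' examples do.
Negative: [8, 1], since 8+1 = 9.
Positive: [12, 6], since 12+6 = 18.
Negative: [10, 7], since 10+7 = 17.
Negative: [1, 4], since 1+4 = 5.

Negative, Positive, Negative, Negative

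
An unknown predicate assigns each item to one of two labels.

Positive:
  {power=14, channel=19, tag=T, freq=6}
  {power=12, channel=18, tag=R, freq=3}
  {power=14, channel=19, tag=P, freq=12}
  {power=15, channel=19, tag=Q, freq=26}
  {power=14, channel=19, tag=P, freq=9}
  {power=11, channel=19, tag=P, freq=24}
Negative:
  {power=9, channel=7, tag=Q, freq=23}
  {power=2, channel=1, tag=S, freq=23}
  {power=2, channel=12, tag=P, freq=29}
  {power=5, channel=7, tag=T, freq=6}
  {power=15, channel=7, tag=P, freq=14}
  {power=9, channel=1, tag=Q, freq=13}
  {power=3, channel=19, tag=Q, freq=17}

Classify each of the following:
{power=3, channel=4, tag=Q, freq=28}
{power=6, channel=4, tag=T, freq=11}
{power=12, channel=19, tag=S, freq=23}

The simplest hypothesis consistent with all the labels is: power ≥ 5 AND channel ≥ 12.
{power=3, channel=4, tag=Q, freq=28}: power = 3, channel = 4, doesn't match → Negative.
{power=6, channel=4, tag=T, freq=11}: power = 6, channel = 4, doesn't match → Negative.
{power=12, channel=19, tag=S, freq=23}: power = 12, channel = 19, passes → Positive.

Negative, Negative, Positive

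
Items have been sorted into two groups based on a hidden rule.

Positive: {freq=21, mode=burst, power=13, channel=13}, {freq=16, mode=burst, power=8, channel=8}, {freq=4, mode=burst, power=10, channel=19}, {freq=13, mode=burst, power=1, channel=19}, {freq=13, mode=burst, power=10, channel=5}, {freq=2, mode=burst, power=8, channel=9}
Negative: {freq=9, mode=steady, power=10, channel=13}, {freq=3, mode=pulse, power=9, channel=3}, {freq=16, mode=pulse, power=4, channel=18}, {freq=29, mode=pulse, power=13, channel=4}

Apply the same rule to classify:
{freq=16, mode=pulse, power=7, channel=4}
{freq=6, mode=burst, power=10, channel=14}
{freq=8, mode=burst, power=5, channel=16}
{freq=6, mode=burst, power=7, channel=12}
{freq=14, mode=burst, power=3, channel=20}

Negative, Positive, Positive, Positive, Positive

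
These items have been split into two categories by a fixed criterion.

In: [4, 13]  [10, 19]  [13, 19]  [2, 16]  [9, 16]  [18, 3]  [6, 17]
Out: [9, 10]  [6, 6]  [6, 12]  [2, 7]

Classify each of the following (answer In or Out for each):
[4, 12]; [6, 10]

Rule: max ≥ 13. This holds for each 'In' example and fails for each 'Out' one.

Out, Out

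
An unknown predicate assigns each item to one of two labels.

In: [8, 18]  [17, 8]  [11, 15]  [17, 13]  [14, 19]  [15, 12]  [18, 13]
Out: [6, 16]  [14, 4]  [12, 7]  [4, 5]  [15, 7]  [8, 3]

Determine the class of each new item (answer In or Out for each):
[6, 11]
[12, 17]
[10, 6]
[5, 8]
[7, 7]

Out, In, Out, Out, Out

One predicate separates the groups cleanly: sum ≥ 25.
[6, 11]: Out (6+11 = 17).
[12, 17]: In (12+17 = 29).
[10, 6]: Out (10+6 = 16).
[5, 8]: Out (5+8 = 13).
[7, 7]: Out (7+7 = 14).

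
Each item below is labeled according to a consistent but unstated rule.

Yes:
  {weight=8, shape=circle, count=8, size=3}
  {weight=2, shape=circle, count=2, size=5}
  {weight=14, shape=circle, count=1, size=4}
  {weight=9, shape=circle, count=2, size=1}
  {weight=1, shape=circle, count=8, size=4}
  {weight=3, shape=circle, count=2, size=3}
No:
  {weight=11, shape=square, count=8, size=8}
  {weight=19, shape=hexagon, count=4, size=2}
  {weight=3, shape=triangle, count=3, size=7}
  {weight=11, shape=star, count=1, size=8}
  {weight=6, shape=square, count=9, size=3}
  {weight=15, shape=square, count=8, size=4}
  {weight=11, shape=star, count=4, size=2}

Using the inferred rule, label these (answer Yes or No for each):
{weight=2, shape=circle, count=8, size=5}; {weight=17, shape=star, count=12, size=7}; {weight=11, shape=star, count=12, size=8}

The classifier is using: shape is circle.
{weight=2, shape=circle, count=8, size=5}: Yes (shape is circle).
{weight=17, shape=star, count=12, size=7}: No (shape is star).
{weight=11, shape=star, count=12, size=8}: No (shape is star).

Yes, No, No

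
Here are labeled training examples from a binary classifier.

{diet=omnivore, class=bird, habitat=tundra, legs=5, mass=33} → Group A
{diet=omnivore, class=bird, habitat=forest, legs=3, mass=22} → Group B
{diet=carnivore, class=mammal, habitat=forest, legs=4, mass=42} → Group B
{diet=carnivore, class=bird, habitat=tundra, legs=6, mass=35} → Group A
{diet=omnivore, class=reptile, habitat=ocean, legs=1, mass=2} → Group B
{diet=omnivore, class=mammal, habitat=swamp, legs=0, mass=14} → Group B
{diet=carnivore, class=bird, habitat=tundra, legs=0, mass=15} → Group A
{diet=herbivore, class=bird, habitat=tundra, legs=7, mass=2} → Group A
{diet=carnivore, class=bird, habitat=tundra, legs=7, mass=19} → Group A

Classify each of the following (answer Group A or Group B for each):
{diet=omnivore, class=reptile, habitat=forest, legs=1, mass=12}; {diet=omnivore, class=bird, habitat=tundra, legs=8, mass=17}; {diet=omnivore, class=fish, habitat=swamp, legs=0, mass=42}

Group B, Group A, Group B

'Group A' ⟺ habitat is tundra.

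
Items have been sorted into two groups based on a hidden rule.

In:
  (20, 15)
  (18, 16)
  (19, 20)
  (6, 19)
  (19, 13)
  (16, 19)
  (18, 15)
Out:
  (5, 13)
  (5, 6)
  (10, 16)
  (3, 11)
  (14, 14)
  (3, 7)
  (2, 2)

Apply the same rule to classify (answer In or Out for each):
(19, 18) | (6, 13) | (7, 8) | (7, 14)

The common property of the 'In' items is: max ≥ 18. No 'Out' item has it.
(19, 18): max 19, checks out → In. (6, 13): max 13, does not fit → Out. (7, 8): max 8, does not fit → Out. (7, 14): max 14, does not fit → Out.

In, Out, Out, Out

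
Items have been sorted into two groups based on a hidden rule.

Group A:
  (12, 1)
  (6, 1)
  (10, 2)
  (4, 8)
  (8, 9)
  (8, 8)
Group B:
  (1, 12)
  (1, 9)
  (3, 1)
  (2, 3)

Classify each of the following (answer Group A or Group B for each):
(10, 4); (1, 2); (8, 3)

All 'Group A' examples share one property — first ≥ 4 — and every 'Group B' example lacks it.
Group A: (10, 4), since first 10.
Group B: (1, 2), since first 1.
Group A: (8, 3), since first 8.

Group A, Group B, Group A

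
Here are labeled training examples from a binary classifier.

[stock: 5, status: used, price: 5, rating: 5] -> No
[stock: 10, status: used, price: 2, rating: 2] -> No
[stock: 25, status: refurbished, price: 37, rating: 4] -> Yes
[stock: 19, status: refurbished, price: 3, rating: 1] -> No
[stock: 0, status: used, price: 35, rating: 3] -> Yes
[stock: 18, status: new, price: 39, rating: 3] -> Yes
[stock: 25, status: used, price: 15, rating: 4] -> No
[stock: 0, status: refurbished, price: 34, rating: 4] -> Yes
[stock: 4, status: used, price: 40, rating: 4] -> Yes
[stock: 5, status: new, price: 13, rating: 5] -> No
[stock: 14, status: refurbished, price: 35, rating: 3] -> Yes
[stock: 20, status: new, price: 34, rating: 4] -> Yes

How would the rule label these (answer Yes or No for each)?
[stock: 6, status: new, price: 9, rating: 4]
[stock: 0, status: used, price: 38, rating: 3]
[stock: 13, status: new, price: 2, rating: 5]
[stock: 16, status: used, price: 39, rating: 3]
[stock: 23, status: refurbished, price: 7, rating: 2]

One predicate separates the groups cleanly: price ≥ 34.
[stock: 6, status: new, price: 9, rating: 4]: No (price = 9).
[stock: 0, status: used, price: 38, rating: 3]: Yes (price = 38).
[stock: 13, status: new, price: 2, rating: 5]: No (price = 2).
[stock: 16, status: used, price: 39, rating: 3]: Yes (price = 39).
[stock: 23, status: refurbished, price: 7, rating: 2]: No (price = 7).

No, Yes, No, Yes, No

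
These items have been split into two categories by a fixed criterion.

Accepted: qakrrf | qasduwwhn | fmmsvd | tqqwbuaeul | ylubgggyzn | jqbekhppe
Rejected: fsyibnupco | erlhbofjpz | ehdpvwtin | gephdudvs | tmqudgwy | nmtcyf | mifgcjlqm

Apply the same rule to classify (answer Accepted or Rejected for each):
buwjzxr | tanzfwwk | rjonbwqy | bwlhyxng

Rule: has a double letter. This holds for each 'Accepted' example and fails for each 'Rejected' one.
buwjzxr — no doubled letter, hence Rejected. tanzfwwk — 'ww' doubled, hence Accepted. rjonbwqy — no doubled letter, hence Rejected. bwlhyxng — no doubled letter, hence Rejected.

Rejected, Accepted, Rejected, Rejected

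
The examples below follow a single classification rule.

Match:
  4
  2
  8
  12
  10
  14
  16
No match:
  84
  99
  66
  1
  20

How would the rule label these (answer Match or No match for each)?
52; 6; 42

The common property of the 'Match' items is: even AND at most 16. No 'No match' item has it.
No match: 52, since 52 is even, 52 > 16. Match: 6, since 6 is even, 6 ≤ 16. No match: 42, since 42 is even, 42 > 16.

No match, Match, No match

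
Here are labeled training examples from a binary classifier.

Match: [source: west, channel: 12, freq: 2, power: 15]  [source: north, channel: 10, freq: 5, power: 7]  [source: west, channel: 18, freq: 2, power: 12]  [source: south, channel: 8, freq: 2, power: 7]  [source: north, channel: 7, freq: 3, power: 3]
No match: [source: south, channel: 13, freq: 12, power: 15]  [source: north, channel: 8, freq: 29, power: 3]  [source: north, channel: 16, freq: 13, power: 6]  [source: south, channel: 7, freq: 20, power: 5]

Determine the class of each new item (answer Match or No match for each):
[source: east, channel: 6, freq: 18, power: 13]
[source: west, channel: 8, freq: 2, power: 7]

Rule: freq ≤ 5. This holds for each 'Match' example and fails for each 'No match' one.
[source: east, channel: 6, freq: 18, power: 13]: freq = 18 — doesn't match, so No match. [source: west, channel: 8, freq: 2, power: 7]: freq = 2 — meets the rule, so Match.

No match, Match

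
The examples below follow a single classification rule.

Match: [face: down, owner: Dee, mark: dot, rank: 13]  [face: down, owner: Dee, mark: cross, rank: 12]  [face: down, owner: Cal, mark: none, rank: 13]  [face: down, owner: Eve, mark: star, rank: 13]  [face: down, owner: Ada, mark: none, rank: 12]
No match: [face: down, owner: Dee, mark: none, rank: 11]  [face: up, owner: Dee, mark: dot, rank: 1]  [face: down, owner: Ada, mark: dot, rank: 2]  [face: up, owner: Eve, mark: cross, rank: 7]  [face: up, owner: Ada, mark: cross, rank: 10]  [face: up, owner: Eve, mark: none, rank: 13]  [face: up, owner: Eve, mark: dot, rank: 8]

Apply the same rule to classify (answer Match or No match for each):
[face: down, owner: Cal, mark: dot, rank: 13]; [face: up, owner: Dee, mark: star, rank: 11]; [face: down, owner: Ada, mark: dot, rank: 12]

A rule that fits every label: face is down AND rank ≥ 12 — true of each 'Match' example, false of each 'No match' one.
[face: down, owner: Cal, mark: dot, rank: 13]: face is down, rank = 13 — meets the rule, so Match.
[face: up, owner: Dee, mark: star, rank: 11]: face is up, rank = 11 — doesn't match, so No match.
[face: down, owner: Ada, mark: dot, rank: 12]: face is down, rank = 12 — meets the rule, so Match.

Match, No match, Match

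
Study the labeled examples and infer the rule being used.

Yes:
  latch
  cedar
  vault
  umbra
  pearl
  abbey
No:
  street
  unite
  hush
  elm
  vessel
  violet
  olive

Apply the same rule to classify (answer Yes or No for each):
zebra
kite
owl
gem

The distinguishing property — contains 'a' — holds for all the 'Yes' cases and none of the 'No' cases.

Yes, No, No, No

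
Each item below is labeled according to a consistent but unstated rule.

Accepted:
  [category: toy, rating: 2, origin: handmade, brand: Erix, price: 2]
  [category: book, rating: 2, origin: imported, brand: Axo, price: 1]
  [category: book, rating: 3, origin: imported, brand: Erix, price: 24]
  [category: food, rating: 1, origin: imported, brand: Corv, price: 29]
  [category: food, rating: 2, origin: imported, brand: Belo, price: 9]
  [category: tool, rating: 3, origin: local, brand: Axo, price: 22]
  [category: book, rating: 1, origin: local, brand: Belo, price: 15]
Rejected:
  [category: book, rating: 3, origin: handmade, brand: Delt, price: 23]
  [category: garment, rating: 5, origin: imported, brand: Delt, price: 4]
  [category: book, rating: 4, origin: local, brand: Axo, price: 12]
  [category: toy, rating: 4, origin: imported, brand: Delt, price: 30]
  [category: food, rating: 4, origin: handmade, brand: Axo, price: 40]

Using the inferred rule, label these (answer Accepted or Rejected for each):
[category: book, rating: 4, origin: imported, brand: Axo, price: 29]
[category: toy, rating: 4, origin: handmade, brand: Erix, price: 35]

One predicate separates the groups cleanly: price ≠ 23 AND rating ≤ 3.
[category: book, rating: 4, origin: imported, brand: Axo, price: 29] — price = 29, rating = 4, hence Rejected. [category: toy, rating: 4, origin: handmade, brand: Erix, price: 35] — price = 35, rating = 4, hence Rejected.

Rejected, Rejected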